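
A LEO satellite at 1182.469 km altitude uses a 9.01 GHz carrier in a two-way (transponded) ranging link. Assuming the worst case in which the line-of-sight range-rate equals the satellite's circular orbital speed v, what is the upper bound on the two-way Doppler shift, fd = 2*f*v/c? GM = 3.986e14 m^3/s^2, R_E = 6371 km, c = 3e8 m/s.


r = 7.553469e+06 m
v = sqrt(mu/r) = 7264.3276 m/s (worst-case radial velocity)
f = 9.01 GHz = 9.01e+09 Hz
fd = 2*f*v/c = 2*9.01e+09*7264.3276/3.0e+08
fd = 436343.9447 Hz

436343.9447 Hz


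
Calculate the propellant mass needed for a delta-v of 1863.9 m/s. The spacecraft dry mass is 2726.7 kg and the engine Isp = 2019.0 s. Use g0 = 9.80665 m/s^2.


ve = Isp * g0 = 2019.0 * 9.80665 = 19799.626350 m/s
mass ratio = exp(dv/ve) = exp(1863.9/19799.626350) = 1.09871151
m_prop = m_dry * (mr - 1) = 2726.7 * (1.09871151 - 1)
m_prop = 269.1567 kg

269.1567 kg


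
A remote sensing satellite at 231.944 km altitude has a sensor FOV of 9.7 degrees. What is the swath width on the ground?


FOV = 9.7 deg = 0.1692969 rad
swath = 2 * alt * tan(FOV/2) = 2 * 231.944 * tan(0.08464847)
swath = 2 * 231.944 * 0.08485123
swath = 39.3615 km

39.3615 km


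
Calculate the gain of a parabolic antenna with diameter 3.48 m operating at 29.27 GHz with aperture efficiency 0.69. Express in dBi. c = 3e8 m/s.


lambda = c/f = 3e8 / 2.927e+10 = 0.0102494 m
G = eta*(pi*D/lambda)^2 = 0.69*(pi*3.48/0.0102494)^2
G = 785073.3940 (linear)
G = 10*log10(785073.3940) = 58.9491 dBi

58.9491 dBi


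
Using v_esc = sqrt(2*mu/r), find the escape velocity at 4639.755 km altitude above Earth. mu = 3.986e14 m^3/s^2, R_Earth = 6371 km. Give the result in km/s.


r = 6371.0 + 4639.755 = 11010.7550 km = 1.1010755e+07 m
v_esc = sqrt(2*mu/r) = sqrt(2*3.986e14 / 1.1010755e+07)
v_esc = 8508.9328 m/s = 8.5089 km/s

8.5089 km/s


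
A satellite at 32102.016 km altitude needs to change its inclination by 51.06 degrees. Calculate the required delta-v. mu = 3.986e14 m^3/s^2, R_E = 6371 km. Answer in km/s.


r = 38473.0160 km = 3.8473016e+07 m
V = sqrt(mu/r) = 3218.7743 m/s
di = 51.06 deg = 0.8911651 rad
dV = 2*V*sin(di/2) = 2*3218.7743*sin(0.4455826)
dV = 2774.4781 m/s = 2.7745 km/s

2.7745 km/s


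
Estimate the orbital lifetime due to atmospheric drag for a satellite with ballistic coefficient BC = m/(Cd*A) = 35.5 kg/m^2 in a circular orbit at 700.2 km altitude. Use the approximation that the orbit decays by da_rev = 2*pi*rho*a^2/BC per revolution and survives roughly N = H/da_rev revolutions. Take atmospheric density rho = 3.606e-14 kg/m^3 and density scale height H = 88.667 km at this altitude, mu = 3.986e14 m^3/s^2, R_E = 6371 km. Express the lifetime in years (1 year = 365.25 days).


a = R_E + alt = 7071.2000 km = 7.0712e+06 m
da_rev = 2*pi*rho*a^2/BC = 2*pi*3.606e-14*(7.0712e+06)^2/35.5 = 0.319126948 m per revolution
N = H/da_rev = 88667.0000 m / 0.319126948 m = 277842.4086 revolutions
P = 2*pi*sqrt(a^3/mu) = 5917.6722 s
lifetime = N*P = 277842.4086 * 5917.6722 = 1.6441803e+09 s = 19029.8645 days
years = 19029.8645 / 365.25 = 52.1009 years

52.1009 years


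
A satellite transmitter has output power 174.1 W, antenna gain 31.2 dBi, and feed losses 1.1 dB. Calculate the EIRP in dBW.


Pt = 174.1 W = 22.4080 dBW
EIRP = Pt_dBW + Gt - losses = 22.4080 + 31.2 - 1.1 = 52.5080 dBW

52.5080 dBW


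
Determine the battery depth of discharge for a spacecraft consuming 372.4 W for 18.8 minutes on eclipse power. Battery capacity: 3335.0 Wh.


E_used = P * t / 60 = 372.4 * 18.8 / 60 = 116.6853 Wh
DOD = E_used / E_total * 100 = 116.6853 / 3335.0 * 100
DOD = 3.4988 %

3.4988 %


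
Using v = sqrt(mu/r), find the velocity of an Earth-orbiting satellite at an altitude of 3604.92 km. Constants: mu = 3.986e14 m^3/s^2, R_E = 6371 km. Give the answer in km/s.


r = R_E + alt = 6371.0 + 3604.92 = 9975.9200 km = 9.97592e+06 m
v = sqrt(mu/r) = sqrt(3.986e14 / 9.97592e+06) = 6321.0928 m/s = 6.3211 km/s

6.3211 km/s


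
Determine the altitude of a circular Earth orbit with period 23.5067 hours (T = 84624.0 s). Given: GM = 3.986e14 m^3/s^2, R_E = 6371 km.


T = 84624.0 s
r = (mu*T^2/(4*pi^2))^(1/3) = (3.986e14 * 84624.0^2 / (4*pi^2))^(1/3)
r = 4.1660219e+07 m = 41660.2194 km
alt = r - R_E = 41660.2194 - 6371 = 35289.2194 km

35289.2194 km


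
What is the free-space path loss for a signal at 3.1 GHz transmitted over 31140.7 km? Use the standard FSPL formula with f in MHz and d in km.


f = 3.1 GHz = 3100.0000 MHz
d = 31140.7 km
FSPL = 32.44 + 20*log10(3100.0000) + 20*log10(31140.7)
FSPL = 32.44 + 69.8272 + 89.8666
FSPL = 192.1338 dB

192.1338 dB


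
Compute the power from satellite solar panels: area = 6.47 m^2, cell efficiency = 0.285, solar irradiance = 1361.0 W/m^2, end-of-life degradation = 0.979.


P = area * eta * S * degradation
P = 6.47 * 0.285 * 1361.0 * 0.979
P = 2456.9140 W

2456.9140 W


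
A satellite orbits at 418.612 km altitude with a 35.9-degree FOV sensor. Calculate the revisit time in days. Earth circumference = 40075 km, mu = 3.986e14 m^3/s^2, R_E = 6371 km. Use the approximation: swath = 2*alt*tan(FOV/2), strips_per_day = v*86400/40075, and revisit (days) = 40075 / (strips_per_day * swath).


swath = 2*418.612*tan(0.3132866) = 271.2230 km
v = sqrt(mu/r) = 7662.0709 m/s = 7.6621 km/s
strips/day = v*86400/40075 = 7.6621*86400/40075 = 16.5191
coverage/day = strips * swath = 16.5191 * 271.2230 = 4480.3606 km
revisit = 40075 / 4480.3606 = 8.9446 days

8.9446 days


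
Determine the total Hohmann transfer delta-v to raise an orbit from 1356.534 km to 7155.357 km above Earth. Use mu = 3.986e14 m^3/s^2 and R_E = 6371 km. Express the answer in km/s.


r1 = 7727.5340 km = 7.727534e+06 m
r2 = 13526.3570 km = 1.3526357e+07 m
dv1 = sqrt(mu/r1)*(sqrt(2*r2/(r1+r2)) - 1) = 920.7402 m/s
dv2 = sqrt(mu/r2)*(1 - sqrt(2*r1/(r1+r2))) = 799.4022 m/s
total dv = |dv1| + |dv2| = 920.7402 + 799.4022 = 1720.1424 m/s = 1.7201 km/s

1.7201 km/s


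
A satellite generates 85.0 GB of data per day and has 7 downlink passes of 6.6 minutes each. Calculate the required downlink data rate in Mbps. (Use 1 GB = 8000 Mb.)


total contact time = 7 * 6.6 * 60 = 2772.0000 s
data = 85.0 GB = 680000.0000 Mb
rate = 680000.0000 / 2772.0000 = 245.3102 Mbps

245.3102 Mbps


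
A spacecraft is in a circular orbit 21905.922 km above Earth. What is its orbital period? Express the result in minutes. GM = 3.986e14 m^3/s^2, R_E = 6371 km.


r = 28276.9220 km = 2.8276922e+07 m
T = 2*pi*sqrt(r^3/mu) = 2*pi*sqrt(2.2609783e+22 / 3.986e14)
T = 47321.6002 s = 788.6933 min

788.6933 minutes


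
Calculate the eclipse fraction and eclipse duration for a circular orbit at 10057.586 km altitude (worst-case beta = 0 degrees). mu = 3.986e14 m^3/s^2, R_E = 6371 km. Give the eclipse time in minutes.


r = 16428.5860 km
T = 349.2692 min
Eclipse fraction = arcsin(R_E/r)/pi = arcsin(6371.0000/16428.5860)/pi
= arcsin(0.3877997)/pi = 0.1267648
Eclipse duration = 0.1267648 * 349.2692 = 44.2750 min

44.2750 minutes


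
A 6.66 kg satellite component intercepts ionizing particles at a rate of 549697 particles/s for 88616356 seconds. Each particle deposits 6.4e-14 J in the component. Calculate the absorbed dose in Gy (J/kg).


Total energy deposited = rate * time * E_per
  = 549697 * 88616356 * 6.4e-14 = 3.1176 J
Dose = E_total / mass = 3.1176 / 6.66
Dose = 0.4681047 Gy

0.4681 Gy


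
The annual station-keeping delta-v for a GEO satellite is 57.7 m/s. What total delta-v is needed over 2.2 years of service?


dV = rate * years = 57.7 * 2.2
dV = 126.9400 m/s

126.9400 m/s


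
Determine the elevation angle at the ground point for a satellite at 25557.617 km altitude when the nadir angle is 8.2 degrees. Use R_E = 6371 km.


r = R_E + alt = 31928.6170 km
Law of sines in the satellite / Earth-center / ground-point triangle:
  sin(nadir)/R_E = sin(90 + el)/r  =>  cos(el) = (r/R_E)*sin(nadir)
cos(el) = (31928.6170 / 6371.0000) * sin(8.2 deg) = 0.7147927
el = arccos(0.7147927) = 44.3738 deg
(Earth-central angle = 90 - nadir - el = 37.4262 deg)

44.3738 degrees


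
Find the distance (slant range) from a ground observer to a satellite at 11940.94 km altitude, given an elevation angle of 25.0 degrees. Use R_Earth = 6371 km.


h = 11940.94 km, el = 25.0 deg
d = -R_E*sin(el) + sqrt((R_E*sin(el))^2 + 2*R_E*h + h^2)
d = -6371.0000*sin(0.4363323) + sqrt((6371.0000*0.4226183)^2 + 2*6371.0000*11940.94 + 11940.94^2)
d = 14685.2741 km

14685.2741 km


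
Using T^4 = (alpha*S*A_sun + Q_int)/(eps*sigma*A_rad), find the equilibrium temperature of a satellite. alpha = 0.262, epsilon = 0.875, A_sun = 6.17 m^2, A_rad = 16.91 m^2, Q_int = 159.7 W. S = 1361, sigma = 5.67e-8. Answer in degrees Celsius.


Numerator = alpha*S*A_sun + Q_int = 0.262*1361*6.17 + 159.7 = 2359.8109 W
Denominator = eps*sigma*A_rad = 0.875*5.67e-8*16.91 = 8.3894737e-07 W/K^4
T^4 = 2.8128236e+09 K^4
T = 230.2956 K = -42.8544 C

-42.8544 degrees Celsius


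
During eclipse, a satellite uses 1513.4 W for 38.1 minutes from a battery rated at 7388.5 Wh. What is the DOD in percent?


E_used = P * t / 60 = 1513.4 * 38.1 / 60 = 961.0090 Wh
DOD = E_used / E_total * 100 = 961.0090 / 7388.5 * 100
DOD = 13.0068 %

13.0068 %


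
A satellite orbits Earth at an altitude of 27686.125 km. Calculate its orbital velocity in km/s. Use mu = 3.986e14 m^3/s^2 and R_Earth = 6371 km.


r = R_E + alt = 6371.0 + 27686.125 = 34057.1250 km = 3.4057125e+07 m
v = sqrt(mu/r) = sqrt(3.986e14 / 3.4057125e+07) = 3421.0912 m/s = 3.4211 km/s

3.4211 km/s


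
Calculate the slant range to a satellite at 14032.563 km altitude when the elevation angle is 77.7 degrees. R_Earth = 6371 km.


h = 14032.563 km, el = 77.7 deg
d = -R_E*sin(el) + sqrt((R_E*sin(el))^2 + 2*R_E*h + h^2)
d = -6371.0000*sin(1.3561) + sqrt((6371.0000*0.9770456)^2 + 2*6371.0000*14032.563 + 14032.563^2)
d = 14133.6155 km

14133.6155 km


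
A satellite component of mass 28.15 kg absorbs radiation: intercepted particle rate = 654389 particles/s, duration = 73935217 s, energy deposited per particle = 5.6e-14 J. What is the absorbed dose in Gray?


Total energy deposited = rate * time * E_per
  = 654389 * 73935217 * 5.6e-14 = 2.7094 J
Dose = E_total / mass = 2.7094 / 28.15
Dose = 0.09624916 Gy

0.0962 Gy


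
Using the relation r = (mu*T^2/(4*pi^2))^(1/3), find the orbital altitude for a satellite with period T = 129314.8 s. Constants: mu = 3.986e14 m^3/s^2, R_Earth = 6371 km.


T = 129314.8 s
r = (mu*T^2/(4*pi^2))^(1/3) = (3.986e14 * 129314.8^2 / (4*pi^2))^(1/3)
r = 5.5270239e+07 m = 55270.2388 km
alt = r - R_E = 55270.2388 - 6371 = 48899.2388 km

48899.2388 km


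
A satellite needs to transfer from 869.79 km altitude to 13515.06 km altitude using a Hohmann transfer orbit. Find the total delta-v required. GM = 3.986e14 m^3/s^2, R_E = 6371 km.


r1 = 7240.7900 km = 7.24079e+06 m
r2 = 19886.0600 km = 1.988606e+07 m
dv1 = sqrt(mu/r1)*(sqrt(2*r2/(r1+r2)) - 1) = 1564.3917 m/s
dv2 = sqrt(mu/r2)*(1 - sqrt(2*r1/(r1+r2))) = 1205.9082 m/s
total dv = |dv1| + |dv2| = 1564.3917 + 1205.9082 = 2770.2998 m/s = 2.7703 km/s

2.7703 km/s


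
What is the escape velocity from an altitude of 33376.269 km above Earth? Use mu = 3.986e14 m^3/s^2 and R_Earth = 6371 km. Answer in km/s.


r = 6371.0 + 33376.269 = 39747.2690 km = 3.9747269e+07 m
v_esc = sqrt(2*mu/r) = sqrt(2*3.986e14 / 3.9747269e+07)
v_esc = 4478.4734 m/s = 4.4785 km/s

4.4785 km/s


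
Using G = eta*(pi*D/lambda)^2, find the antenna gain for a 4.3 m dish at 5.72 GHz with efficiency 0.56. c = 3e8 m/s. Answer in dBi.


lambda = c/f = 3e8 / 5.72e+09 = 0.05244755 m
G = eta*(pi*D/lambda)^2 = 0.56*(pi*4.3/0.05244755)^2
G = 37151.3185 (linear)
G = 10*log10(37151.3185) = 45.6997 dBi

45.6997 dBi


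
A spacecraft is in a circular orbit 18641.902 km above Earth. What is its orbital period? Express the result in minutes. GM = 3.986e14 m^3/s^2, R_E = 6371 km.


r = 25012.9020 km = 2.5012902e+07 m
T = 2*pi*sqrt(r^3/mu) = 2*pi*sqrt(1.5649204e+22 / 3.986e14)
T = 39369.2683 s = 656.1545 min

656.1545 minutes


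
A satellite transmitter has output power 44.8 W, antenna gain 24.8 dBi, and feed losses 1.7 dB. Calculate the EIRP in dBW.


Pt = 44.8 W = 16.5128 dBW
EIRP = Pt_dBW + Gt - losses = 16.5128 + 24.8 - 1.7 = 39.6128 dBW

39.6128 dBW


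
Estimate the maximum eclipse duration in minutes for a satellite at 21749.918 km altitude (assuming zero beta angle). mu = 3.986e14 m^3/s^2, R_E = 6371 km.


r = 28120.9180 km
T = 782.1755 min
Eclipse fraction = arcsin(R_E/r)/pi = arcsin(6371.0000/28120.9180)/pi
= arcsin(0.2265573)/pi = 0.07274706
Eclipse duration = 0.07274706 * 782.1755 = 56.9010 min

56.9010 minutes


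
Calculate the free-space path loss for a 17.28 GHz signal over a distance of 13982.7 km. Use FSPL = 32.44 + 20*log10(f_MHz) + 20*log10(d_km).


f = 17.28 GHz = 17280.0000 MHz
d = 13982.7 km
FSPL = 32.44 + 20*log10(17280.0000) + 20*log10(13982.7)
FSPL = 32.44 + 84.7509 + 82.9118
FSPL = 200.1027 dB

200.1027 dB


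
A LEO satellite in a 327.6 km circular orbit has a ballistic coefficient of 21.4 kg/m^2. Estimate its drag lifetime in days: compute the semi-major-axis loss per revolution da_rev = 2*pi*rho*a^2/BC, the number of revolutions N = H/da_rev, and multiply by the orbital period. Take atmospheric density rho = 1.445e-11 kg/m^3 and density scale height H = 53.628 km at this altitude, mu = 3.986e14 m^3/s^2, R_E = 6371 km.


a = R_E + alt = 6698.6000 km = 6.6986e+06 m
da_rev = 2*pi*rho*a^2/BC = 2*pi*1.445e-11*(6.6986e+06)^2/21.4 = 190.371544 m per revolution
N = H/da_rev = 53628.0000 m / 190.371544 m = 281.7018 revolutions
P = 2*pi*sqrt(a^3/mu) = 5456.1624 s
lifetime = N*P = 281.7018 * 5456.1624 = 1.5370106e+06 s = 17.7895 days

17.7895 days


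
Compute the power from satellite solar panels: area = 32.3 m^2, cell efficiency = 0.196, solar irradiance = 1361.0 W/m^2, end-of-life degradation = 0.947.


P = area * eta * S * degradation
P = 32.3 * 0.196 * 1361.0 * 0.947
P = 8159.5592 W

8159.5592 W


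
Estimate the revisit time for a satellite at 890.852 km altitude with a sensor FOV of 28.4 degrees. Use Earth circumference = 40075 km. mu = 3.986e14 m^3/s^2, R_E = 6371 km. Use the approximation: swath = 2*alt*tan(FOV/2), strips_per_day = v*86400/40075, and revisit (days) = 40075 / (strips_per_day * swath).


swath = 2*890.852*tan(0.2478368) = 450.8404 km
v = sqrt(mu/r) = 7408.7502 m/s = 7.4088 km/s
strips/day = v*86400/40075 = 7.4088*86400/40075 = 15.9730
coverage/day = strips * swath = 15.9730 * 450.8404 = 7201.2520 km
revisit = 40075 / 7201.2520 = 5.5650 days

5.5650 days


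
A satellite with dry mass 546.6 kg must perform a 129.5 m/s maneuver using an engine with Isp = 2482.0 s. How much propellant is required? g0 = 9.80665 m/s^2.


ve = Isp * g0 = 2482.0 * 9.80665 = 24340.105300 m/s
mass ratio = exp(dv/ve) = exp(129.5/24340.105300) = 1.00533462
m_prop = m_dry * (mr - 1) = 546.6 * (1.00533462 - 1)
m_prop = 2.9159 kg

2.9159 kg


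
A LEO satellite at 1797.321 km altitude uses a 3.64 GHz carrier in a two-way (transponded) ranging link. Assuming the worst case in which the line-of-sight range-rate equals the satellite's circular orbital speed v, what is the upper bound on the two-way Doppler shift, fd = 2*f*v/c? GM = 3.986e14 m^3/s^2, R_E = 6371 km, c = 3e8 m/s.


r = 8.168321e+06 m
v = sqrt(mu/r) = 6985.5764 m/s (worst-case radial velocity)
f = 3.64 GHz = 3.64e+09 Hz
fd = 2*f*v/c = 2*3.64e+09*6985.5764/3.0e+08
fd = 169516.6548 Hz

169516.6548 Hz


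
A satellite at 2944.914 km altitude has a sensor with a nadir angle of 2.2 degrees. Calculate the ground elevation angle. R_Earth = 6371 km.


r = R_E + alt = 9315.9140 km
Law of sines in the satellite / Earth-center / ground-point triangle:
  sin(nadir)/R_E = sin(90 + el)/r  =>  cos(el) = (r/R_E)*sin(nadir)
cos(el) = (9315.9140 / 6371.0000) * sin(2.2 deg) = 0.05613209
el = arccos(0.05613209) = 86.7822 deg
(Earth-central angle = 90 - nadir - el = 1.0178 deg)

86.7822 degrees


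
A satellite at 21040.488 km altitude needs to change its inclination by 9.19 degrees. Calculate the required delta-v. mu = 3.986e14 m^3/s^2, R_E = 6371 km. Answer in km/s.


r = 27411.4880 km = 2.7411488e+07 m
V = sqrt(mu/r) = 3813.3120 m/s
di = 9.19 deg = 0.1603958 rad
dV = 2*V*sin(di/2) = 2*3813.3120*sin(0.08019788)
dV = 610.9836 m/s = 0.6109836 km/s

0.6110 km/s


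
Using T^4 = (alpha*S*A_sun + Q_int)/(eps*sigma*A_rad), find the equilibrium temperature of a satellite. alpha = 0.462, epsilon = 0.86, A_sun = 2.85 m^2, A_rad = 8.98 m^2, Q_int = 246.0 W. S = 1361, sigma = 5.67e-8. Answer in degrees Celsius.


Numerator = alpha*S*A_sun + Q_int = 0.462*1361*2.85 + 246.0 = 2038.0287 W
Denominator = eps*sigma*A_rad = 0.86*5.67e-8*8.98 = 4.3788276e-07 W/K^4
T^4 = 4.6542794e+09 K^4
T = 261.1939 K = -11.9561 C

-11.9561 degrees Celsius


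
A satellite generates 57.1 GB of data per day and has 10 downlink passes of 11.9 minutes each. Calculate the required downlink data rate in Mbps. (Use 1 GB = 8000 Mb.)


total contact time = 10 * 11.9 * 60 = 7140.0000 s
data = 57.1 GB = 456800.0000 Mb
rate = 456800.0000 / 7140.0000 = 63.9776 Mbps

63.9776 Mbps


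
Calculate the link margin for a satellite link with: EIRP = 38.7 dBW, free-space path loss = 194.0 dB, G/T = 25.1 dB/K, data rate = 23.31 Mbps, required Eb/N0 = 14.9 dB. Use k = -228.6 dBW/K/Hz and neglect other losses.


C/N0 = EIRP - FSPL + G/T - k = 38.7 - 194.0 + 25.1 - (-228.6)
C/N0 = 98.4000 dB-Hz
R_b = 23.31 Mbps = 2.331e+07 bps -> 10*log10(R_b) = 73.6754 dB-Hz
Eb/N0 = C/N0 - 10*log10(R_b) = 98.4000 - 73.6754 = 24.7246 dB
Margin = Eb/N0 - Eb/N0_req = 24.7246 - 14.9 = 9.8246 dB (link closes)

9.8246 dB


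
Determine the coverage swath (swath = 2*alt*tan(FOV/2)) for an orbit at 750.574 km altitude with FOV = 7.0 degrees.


FOV = 7.0 deg = 0.122173 rad
swath = 2 * alt * tan(FOV/2) = 2 * 750.574 * tan(0.06108652)
swath = 2 * 750.574 * 0.06116262
swath = 91.8141 km

91.8141 km


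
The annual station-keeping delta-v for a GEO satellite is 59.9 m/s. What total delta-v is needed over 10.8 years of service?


dV = rate * years = 59.9 * 10.8
dV = 646.9200 m/s

646.9200 m/s


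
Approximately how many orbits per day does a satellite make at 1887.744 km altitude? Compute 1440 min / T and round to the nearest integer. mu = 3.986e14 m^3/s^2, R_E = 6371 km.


r = 8.258744e+06 m
T = 2*pi*sqrt(r^3/mu) = 7469.3400 s = 124.4890 min
revs/day = 1440 / 124.4890 = 11.5673
Rounded: 12 revolutions per day

12 revolutions per day


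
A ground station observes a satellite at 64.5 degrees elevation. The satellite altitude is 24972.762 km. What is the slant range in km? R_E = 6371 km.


h = 24972.762 km, el = 64.5 deg
d = -R_E*sin(el) + sqrt((R_E*sin(el))^2 + 2*R_E*h + h^2)
d = -6371.0000*sin(1.1257) + sqrt((6371.0000*0.9025853)^2 + 2*6371.0000*24972.762 + 24972.762^2)
d = 25473.1546 km

25473.1546 km


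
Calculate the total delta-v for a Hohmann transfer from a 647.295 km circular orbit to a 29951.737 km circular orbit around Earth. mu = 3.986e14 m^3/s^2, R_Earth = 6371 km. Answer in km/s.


r1 = 7018.2950 km = 7.018295e+06 m
r2 = 36322.7370 km = 3.6322737e+07 m
dv1 = sqrt(mu/r1)*(sqrt(2*r2/(r1+r2)) - 1) = 2220.5947 m/s
dv2 = sqrt(mu/r2)*(1 - sqrt(2*r1/(r1+r2))) = 1427.4655 m/s
total dv = |dv1| + |dv2| = 2220.5947 + 1427.4655 = 3648.0603 m/s = 3.6481 km/s

3.6481 km/s


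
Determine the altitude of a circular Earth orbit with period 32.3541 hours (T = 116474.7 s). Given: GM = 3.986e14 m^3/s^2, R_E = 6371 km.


T = 116474.7 s
r = (mu*T^2/(4*pi^2))^(1/3) = (3.986e14 * 116474.7^2 / (4*pi^2))^(1/3)
r = 5.154821e+07 m = 51548.2097 km
alt = r - R_E = 51548.2097 - 6371 = 45177.2097 km

45177.2097 km


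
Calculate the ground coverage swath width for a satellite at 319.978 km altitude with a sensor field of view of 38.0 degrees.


FOV = 38.0 deg = 0.6632251 rad
swath = 2 * alt * tan(FOV/2) = 2 * 319.978 * tan(0.3316126)
swath = 2 * 319.978 * 0.3443276
swath = 220.3545 km

220.3545 km


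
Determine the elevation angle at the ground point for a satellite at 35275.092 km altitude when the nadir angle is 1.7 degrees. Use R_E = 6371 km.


r = R_E + alt = 41646.0920 km
Law of sines in the satellite / Earth-center / ground-point triangle:
  sin(nadir)/R_E = sin(90 + el)/r  =>  cos(el) = (r/R_E)*sin(nadir)
cos(el) = (41646.0920 / 6371.0000) * sin(1.7 deg) = 0.193923
el = arccos(0.193923) = 78.8182 deg
(Earth-central angle = 90 - nadir - el = 9.4818 deg)

78.8182 degrees


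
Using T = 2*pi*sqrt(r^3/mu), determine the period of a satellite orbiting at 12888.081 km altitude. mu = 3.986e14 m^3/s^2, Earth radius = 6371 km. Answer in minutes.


r = 19259.0810 km = 1.9259081e+07 m
T = 2*pi*sqrt(r^3/mu) = 2*pi*sqrt(7.1434281e+21 / 3.986e14)
T = 26598.9541 s = 443.3159 min

443.3159 minutes


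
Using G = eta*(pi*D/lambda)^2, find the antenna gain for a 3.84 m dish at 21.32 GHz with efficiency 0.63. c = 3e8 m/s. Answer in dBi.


lambda = c/f = 3e8 / 2.132e+10 = 0.01407129 m
G = eta*(pi*D/lambda)^2 = 0.63*(pi*3.84/0.01407129)^2
G = 463057.1931 (linear)
G = 10*log10(463057.1931) = 56.6563 dBi

56.6563 dBi


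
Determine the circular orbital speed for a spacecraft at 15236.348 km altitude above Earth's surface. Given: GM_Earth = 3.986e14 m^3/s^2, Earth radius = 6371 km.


r = R_E + alt = 6371.0 + 15236.348 = 21607.3480 km = 2.1607348e+07 m
v = sqrt(mu/r) = sqrt(3.986e14 / 2.1607348e+07) = 4295.0469 m/s = 4.2950 km/s

4.2950 km/s


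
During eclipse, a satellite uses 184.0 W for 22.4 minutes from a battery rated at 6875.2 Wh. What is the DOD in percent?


E_used = P * t / 60 = 184.0 * 22.4 / 60 = 68.6933 Wh
DOD = E_used / E_total * 100 = 68.6933 / 6875.2 * 100
DOD = 0.9991467 %

0.9991 %


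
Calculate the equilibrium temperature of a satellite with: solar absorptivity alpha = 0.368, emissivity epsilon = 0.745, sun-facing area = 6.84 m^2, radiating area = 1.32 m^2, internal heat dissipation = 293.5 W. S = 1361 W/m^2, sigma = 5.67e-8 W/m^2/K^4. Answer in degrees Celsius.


Numerator = alpha*S*A_sun + Q_int = 0.368*1361*6.84 + 293.5 = 3719.3003 W
Denominator = eps*sigma*A_rad = 0.745*5.67e-8*1.32 = 5.575878e-08 W/K^4
T^4 = 6.6703402e+10 K^4
T = 508.2027 K = 235.0527 C

235.0527 degrees Celsius


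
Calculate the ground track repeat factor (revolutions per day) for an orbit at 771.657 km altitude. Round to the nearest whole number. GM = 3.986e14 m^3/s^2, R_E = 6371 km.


r = 7.142657e+06 m
T = 2*pi*sqrt(r^3/mu) = 6007.5987 s = 100.1266 min
revs/day = 1440 / 100.1266 = 14.3818
Rounded: 14 revolutions per day

14 revolutions per day


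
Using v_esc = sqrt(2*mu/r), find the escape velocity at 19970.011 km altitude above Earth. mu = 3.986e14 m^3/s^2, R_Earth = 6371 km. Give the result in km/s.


r = 6371.0 + 19970.011 = 26341.0110 km = 2.6341011e+07 m
v_esc = sqrt(2*mu/r) = sqrt(2*3.986e14 / 2.6341011e+07)
v_esc = 5501.3266 m/s = 5.5013 km/s

5.5013 km/s


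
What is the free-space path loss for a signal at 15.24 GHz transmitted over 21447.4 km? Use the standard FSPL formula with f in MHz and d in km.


f = 15.24 GHz = 15240.0000 MHz
d = 21447.4 km
FSPL = 32.44 + 20*log10(15240.0000) + 20*log10(21447.4)
FSPL = 32.44 + 83.6597 + 86.6275
FSPL = 202.7272 dB

202.7272 dB


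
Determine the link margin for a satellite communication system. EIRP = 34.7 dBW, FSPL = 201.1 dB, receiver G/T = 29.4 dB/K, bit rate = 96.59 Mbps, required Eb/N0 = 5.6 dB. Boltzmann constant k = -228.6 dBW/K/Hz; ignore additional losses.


C/N0 = EIRP - FSPL + G/T - k = 34.7 - 201.1 + 29.4 - (-228.6)
C/N0 = 91.6000 dB-Hz
R_b = 96.59 Mbps = 9.659e+07 bps -> 10*log10(R_b) = 79.8493 dB-Hz
Eb/N0 = C/N0 - 10*log10(R_b) = 91.6000 - 79.8493 = 11.7507 dB
Margin = Eb/N0 - Eb/N0_req = 11.7507 - 5.6 = 6.1507 dB (link closes)

6.1507 dB


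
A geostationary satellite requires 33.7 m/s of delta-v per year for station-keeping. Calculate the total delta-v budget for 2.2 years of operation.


dV = rate * years = 33.7 * 2.2
dV = 74.1400 m/s

74.1400 m/s


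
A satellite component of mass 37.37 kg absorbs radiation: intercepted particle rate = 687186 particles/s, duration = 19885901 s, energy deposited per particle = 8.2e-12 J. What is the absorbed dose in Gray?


Total energy deposited = rate * time * E_per
  = 687186 * 19885901 * 8.2e-12 = 112.0556 J
Dose = E_total / mass = 112.0556 / 37.37
Dose = 2.9985 Gy

2.9985 Gy


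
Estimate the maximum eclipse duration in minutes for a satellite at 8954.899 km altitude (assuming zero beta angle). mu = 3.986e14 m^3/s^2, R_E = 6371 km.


r = 15325.8990 km
T = 314.7016 min
Eclipse fraction = arcsin(R_E/r)/pi = arcsin(6371.0000/15325.8990)/pi
= arcsin(0.4157016)/pi = 0.1364639
Eclipse duration = 0.1364639 * 314.7016 = 42.9454 min

42.9454 minutes


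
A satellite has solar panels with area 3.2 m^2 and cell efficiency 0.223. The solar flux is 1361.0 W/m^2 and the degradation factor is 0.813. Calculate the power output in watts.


P = area * eta * S * degradation
P = 3.2 * 0.223 * 1361.0 * 0.813
P = 789.5934 W

789.5934 W


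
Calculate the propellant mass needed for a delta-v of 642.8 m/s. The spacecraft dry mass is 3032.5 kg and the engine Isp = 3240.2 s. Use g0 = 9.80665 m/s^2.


ve = Isp * g0 = 3240.2 * 9.80665 = 31775.507330 m/s
mass ratio = exp(dv/ve) = exp(642.8/31775.507330) = 1.02043542
m_prop = m_dry * (mr - 1) = 3032.5 * (1.02043542 - 1)
m_prop = 61.9704 kg

61.9704 kg


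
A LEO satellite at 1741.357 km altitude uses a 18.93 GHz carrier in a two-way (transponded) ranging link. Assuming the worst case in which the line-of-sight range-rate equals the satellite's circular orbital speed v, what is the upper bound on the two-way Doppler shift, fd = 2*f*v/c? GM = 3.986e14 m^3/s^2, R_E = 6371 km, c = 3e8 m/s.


r = 8.112357e+06 m
v = sqrt(mu/r) = 7009.6304 m/s (worst-case radial velocity)
f = 18.93 GHz = 1.893e+10 Hz
fd = 2*f*v/c = 2*1.893e+10*7009.6304/3.0e+08
fd = 884615.3578 Hz

884615.3578 Hz


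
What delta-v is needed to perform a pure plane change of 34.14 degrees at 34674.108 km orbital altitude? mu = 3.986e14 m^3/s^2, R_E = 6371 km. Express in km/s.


r = 41045.1080 km = 4.1045108e+07 m
V = sqrt(mu/r) = 3116.2906 m/s
di = 34.14 deg = 0.5958554 rad
dV = 2*V*sin(di/2) = 2*3116.2906*sin(0.2979277)
dV = 1829.5108 m/s = 1.8295 km/s

1.8295 km/s


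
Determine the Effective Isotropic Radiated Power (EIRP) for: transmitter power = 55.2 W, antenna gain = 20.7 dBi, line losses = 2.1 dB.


Pt = 55.2 W = 17.4194 dBW
EIRP = Pt_dBW + Gt - losses = 17.4194 + 20.7 - 2.1 = 36.0194 dBW

36.0194 dBW


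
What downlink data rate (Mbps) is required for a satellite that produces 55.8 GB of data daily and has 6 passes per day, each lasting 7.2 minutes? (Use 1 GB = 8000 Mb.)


total contact time = 6 * 7.2 * 60 = 2592.0000 s
data = 55.8 GB = 446400.0000 Mb
rate = 446400.0000 / 2592.0000 = 172.2222 Mbps

172.2222 Mbps


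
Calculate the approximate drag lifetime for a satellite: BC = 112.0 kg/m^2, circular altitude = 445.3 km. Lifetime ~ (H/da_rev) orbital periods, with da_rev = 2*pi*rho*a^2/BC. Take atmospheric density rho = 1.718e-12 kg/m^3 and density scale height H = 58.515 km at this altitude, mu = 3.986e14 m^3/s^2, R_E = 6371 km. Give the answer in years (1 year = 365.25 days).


a = R_E + alt = 6816.3000 km = 6.8163e+06 m
da_rev = 2*pi*rho*a^2/BC = 2*pi*1.718e-12*(6.8163e+06)^2/112.0 = 4.477983 m per revolution
N = H/da_rev = 58515.0000 m / 4.477983 m = 13067.2684 revolutions
P = 2*pi*sqrt(a^3/mu) = 5600.5963 s
lifetime = N*P = 13067.2684 * 5600.5963 = 7.3184494e+07 s = 847.0428 days
years = 847.0428 / 365.25 = 2.3191 years

2.3191 years


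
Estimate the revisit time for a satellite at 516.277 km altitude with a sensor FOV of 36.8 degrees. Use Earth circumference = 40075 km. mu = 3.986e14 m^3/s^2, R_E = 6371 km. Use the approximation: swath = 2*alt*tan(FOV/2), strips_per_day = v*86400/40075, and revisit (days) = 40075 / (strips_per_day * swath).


swath = 2*516.277*tan(0.3211406) = 343.4850 km
v = sqrt(mu/r) = 7607.5510 m/s = 7.6076 km/s
strips/day = v*86400/40075 = 7.6076*86400/40075 = 16.4016
coverage/day = strips * swath = 16.4016 * 343.4850 = 5633.6889 km
revisit = 40075 / 5633.6889 = 7.1135 days

7.1135 days


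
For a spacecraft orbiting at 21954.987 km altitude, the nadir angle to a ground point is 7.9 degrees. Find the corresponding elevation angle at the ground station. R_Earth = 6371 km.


r = R_E + alt = 28325.9870 km
Law of sines in the satellite / Earth-center / ground-point triangle:
  sin(nadir)/R_E = sin(90 + el)/r  =>  cos(el) = (r/R_E)*sin(nadir)
cos(el) = (28325.9870 / 6371.0000) * sin(7.9 deg) = 0.6110897
el = arccos(0.6110897) = 52.3317 deg
(Earth-central angle = 90 - nadir - el = 29.7683 deg)

52.3317 degrees


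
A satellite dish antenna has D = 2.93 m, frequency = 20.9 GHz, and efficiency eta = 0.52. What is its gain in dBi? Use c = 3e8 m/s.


lambda = c/f = 3e8 / 2.09e+10 = 0.01435407 m
G = eta*(pi*D/lambda)^2 = 0.52*(pi*2.93/0.01435407)^2
G = 213839.7276 (linear)
G = 10*log10(213839.7276) = 53.3009 dBi

53.3009 dBi


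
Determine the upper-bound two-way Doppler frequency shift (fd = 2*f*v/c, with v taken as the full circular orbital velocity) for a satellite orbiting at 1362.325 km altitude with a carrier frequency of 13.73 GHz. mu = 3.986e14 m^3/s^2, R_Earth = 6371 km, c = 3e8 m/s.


r = 7.733325e+06 m
v = sqrt(mu/r) = 7179.3564 m/s (worst-case radial velocity)
f = 13.73 GHz = 1.373e+10 Hz
fd = 2*f*v/c = 2*1.373e+10*7179.3564/3.0e+08
fd = 657150.4268 Hz

657150.4268 Hz


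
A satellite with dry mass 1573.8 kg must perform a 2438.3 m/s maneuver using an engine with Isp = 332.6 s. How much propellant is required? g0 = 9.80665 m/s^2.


ve = Isp * g0 = 332.6 * 9.80665 = 3261.691790 m/s
mass ratio = exp(dv/ve) = exp(2438.3/3261.691790) = 2.11183416
m_prop = m_dry * (mr - 1) = 1573.8 * (2.11183416 - 1)
m_prop = 1749.8046 kg

1749.8046 kg


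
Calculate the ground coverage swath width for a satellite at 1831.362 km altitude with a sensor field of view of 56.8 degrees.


FOV = 56.8 deg = 0.991347 rad
swath = 2 * alt * tan(FOV/2) = 2 * 1831.362 * tan(0.4956735)
swath = 2 * 1831.362 * 0.540698
swath = 1980.4275 km

1980.4275 km


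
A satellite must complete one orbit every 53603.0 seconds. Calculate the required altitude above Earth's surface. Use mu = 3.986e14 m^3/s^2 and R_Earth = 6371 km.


T = 53603.0 s
r = (mu*T^2/(4*pi^2))^(1/3) = (3.986e14 * 53603.0^2 / (4*pi^2))^(1/3)
r = 3.0726888e+07 m = 30726.8884 km
alt = r - R_E = 30726.8884 - 6371 = 24355.8884 km

24355.8884 km


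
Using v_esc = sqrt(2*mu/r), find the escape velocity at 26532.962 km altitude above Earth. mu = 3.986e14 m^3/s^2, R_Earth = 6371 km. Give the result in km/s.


r = 6371.0 + 26532.962 = 32903.9620 km = 3.2903962e+07 m
v_esc = sqrt(2*mu/r) = sqrt(2*3.986e14 / 3.2903962e+07)
v_esc = 4922.2033 m/s = 4.9222 km/s

4.9222 km/s


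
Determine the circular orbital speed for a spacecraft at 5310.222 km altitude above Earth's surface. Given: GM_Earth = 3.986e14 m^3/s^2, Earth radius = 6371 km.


r = R_E + alt = 6371.0 + 5310.222 = 11681.2220 km = 1.1681222e+07 m
v = sqrt(mu/r) = sqrt(3.986e14 / 1.1681222e+07) = 5841.5017 m/s = 5.8415 km/s

5.8415 km/s


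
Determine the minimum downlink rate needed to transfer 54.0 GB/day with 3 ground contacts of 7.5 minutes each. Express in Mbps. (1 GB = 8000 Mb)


total contact time = 3 * 7.5 * 60 = 1350.0000 s
data = 54.0 GB = 432000.0000 Mb
rate = 432000.0000 / 1350.0000 = 320.0000 Mbps

320.0000 Mbps


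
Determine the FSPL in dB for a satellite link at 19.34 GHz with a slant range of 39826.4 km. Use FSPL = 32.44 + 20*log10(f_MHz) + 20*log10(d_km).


f = 19.34 GHz = 19340.0000 MHz
d = 39826.4 km
FSPL = 32.44 + 20*log10(19340.0000) + 20*log10(39826.4)
FSPL = 32.44 + 85.7291 + 92.0034
FSPL = 210.1726 dB

210.1726 dB


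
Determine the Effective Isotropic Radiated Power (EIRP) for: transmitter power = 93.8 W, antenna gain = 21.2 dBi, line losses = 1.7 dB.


Pt = 93.8 W = 19.7220 dBW
EIRP = Pt_dBW + Gt - losses = 19.7220 + 21.2 - 1.7 = 39.2220 dBW

39.2220 dBW


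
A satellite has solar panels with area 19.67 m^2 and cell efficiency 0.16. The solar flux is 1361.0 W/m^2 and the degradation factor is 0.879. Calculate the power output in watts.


P = area * eta * S * degradation
P = 19.67 * 0.16 * 1361.0 * 0.879
P = 3765.0552 W

3765.0552 W


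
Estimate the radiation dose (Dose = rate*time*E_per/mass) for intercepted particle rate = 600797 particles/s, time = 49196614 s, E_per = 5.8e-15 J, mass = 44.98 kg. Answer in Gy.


Total energy deposited = rate * time * E_per
  = 600797 * 49196614 * 5.8e-15 = 0.1714316 J
Dose = E_total / mass = 0.1714316 / 44.98
Dose = 0.003811286 Gy

0.0038 Gy


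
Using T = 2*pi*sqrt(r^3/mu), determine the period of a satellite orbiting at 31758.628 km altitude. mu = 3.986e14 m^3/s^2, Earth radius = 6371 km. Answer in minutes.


r = 38129.6280 km = 3.8129628e+07 m
T = 2*pi*sqrt(r^3/mu) = 2*pi*sqrt(5.5435466e+22 / 3.986e14)
T = 74097.7590 s = 1234.9627 min

1234.9627 minutes


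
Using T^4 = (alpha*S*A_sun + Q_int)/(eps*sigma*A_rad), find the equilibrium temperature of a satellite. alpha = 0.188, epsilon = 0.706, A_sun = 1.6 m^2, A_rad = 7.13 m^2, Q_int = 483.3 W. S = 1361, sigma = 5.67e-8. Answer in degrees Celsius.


Numerator = alpha*S*A_sun + Q_int = 0.188*1361*1.6 + 483.3 = 892.6888 W
Denominator = eps*sigma*A_rad = 0.706*5.67e-8*7.13 = 2.8541533e-07 W/K^4
T^4 = 3.1276835e+09 K^4
T = 236.4861 K = -36.6639 C

-36.6639 degrees Celsius


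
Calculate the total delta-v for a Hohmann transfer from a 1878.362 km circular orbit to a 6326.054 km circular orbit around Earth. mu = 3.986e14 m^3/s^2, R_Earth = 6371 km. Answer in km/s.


r1 = 8249.3620 km = 8.249362e+06 m
r2 = 12697.0540 km = 1.2697054e+07 m
dv1 = sqrt(mu/r1)*(sqrt(2*r2/(r1+r2)) - 1) = 702.4973 m/s
dv2 = sqrt(mu/r2)*(1 - sqrt(2*r1/(r1+r2))) = 630.3101 m/s
total dv = |dv1| + |dv2| = 702.4973 + 630.3101 = 1332.8074 m/s = 1.3328 km/s

1.3328 km/s


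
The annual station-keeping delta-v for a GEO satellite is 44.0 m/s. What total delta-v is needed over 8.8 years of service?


dV = rate * years = 44.0 * 8.8
dV = 387.2000 m/s

387.2000 m/s


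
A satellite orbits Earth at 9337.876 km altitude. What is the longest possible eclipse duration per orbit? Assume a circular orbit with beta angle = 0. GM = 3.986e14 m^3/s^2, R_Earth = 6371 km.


r = 15708.8760 km
T = 326.5710 min
Eclipse fraction = arcsin(R_E/r)/pi = arcsin(6371.0000/15708.8760)/pi
= arcsin(0.4055669)/pi = 0.1329259
Eclipse duration = 0.1329259 * 326.5710 = 43.4097 min

43.4097 minutes


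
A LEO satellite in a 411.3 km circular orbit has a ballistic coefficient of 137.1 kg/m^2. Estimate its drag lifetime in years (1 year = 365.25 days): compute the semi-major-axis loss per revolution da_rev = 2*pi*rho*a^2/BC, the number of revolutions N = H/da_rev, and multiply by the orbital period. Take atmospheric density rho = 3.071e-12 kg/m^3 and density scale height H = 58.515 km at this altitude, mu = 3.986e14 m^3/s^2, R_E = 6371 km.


a = R_E + alt = 6782.3000 km = 6.7823e+06 m
da_rev = 2*pi*rho*a^2/BC = 2*pi*3.071e-12*(6.7823e+06)^2/137.1 = 6.474053 m per revolution
N = H/da_rev = 58515.0000 m / 6.474053 m = 9038.3881 revolutions
P = 2*pi*sqrt(a^3/mu) = 5558.7445 s
lifetime = N*P = 9038.3881 * 5558.7445 = 5.0242091e+07 s = 581.5057 days
years = 581.5057 / 365.25 = 1.5921 years

1.5921 years


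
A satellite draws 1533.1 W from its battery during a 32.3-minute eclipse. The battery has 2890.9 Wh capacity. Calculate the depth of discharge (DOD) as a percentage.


E_used = P * t / 60 = 1533.1 * 32.3 / 60 = 825.3188 Wh
DOD = E_used / E_total * 100 = 825.3188 / 2890.9 * 100
DOD = 28.5489 %

28.5489 %


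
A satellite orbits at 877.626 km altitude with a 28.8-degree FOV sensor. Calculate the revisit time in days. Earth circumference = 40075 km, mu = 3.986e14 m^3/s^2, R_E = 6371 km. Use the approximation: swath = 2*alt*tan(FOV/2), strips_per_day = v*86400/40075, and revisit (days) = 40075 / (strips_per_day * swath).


swath = 2*877.626*tan(0.2513274) = 450.6721 km
v = sqrt(mu/r) = 7415.5062 m/s = 7.4155 km/s
strips/day = v*86400/40075 = 7.4155*86400/40075 = 15.9875
coverage/day = strips * swath = 15.9875 * 450.6721 = 7205.1280 km
revisit = 40075 / 7205.1280 = 5.5620 days

5.5620 days


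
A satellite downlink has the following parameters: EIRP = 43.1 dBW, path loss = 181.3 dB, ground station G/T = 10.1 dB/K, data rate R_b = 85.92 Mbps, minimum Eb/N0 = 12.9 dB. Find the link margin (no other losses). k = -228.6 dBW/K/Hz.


C/N0 = EIRP - FSPL + G/T - k = 43.1 - 181.3 + 10.1 - (-228.6)
C/N0 = 100.5000 dB-Hz
R_b = 85.92 Mbps = 8.592e+07 bps -> 10*log10(R_b) = 79.3409 dB-Hz
Eb/N0 = C/N0 - 10*log10(R_b) = 100.5000 - 79.3409 = 21.1591 dB
Margin = Eb/N0 - Eb/N0_req = 21.1591 - 12.9 = 8.2591 dB (link closes)

8.2591 dB


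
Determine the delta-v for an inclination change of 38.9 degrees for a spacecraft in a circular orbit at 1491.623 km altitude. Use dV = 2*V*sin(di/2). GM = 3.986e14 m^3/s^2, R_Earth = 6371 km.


r = 7862.6230 km = 7.862623e+06 m
V = sqrt(mu/r) = 7120.0808 m/s
di = 38.9 deg = 0.6789331 rad
dV = 2*V*sin(di/2) = 2*7120.0808*sin(0.3394665)
dV = 4741.7477 m/s = 4.7417 km/s

4.7417 km/s


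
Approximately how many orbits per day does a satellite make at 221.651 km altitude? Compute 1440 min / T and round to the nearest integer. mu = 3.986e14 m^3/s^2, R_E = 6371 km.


r = 6.592651e+06 m
T = 2*pi*sqrt(r^3/mu) = 5327.2288 s = 88.7871 min
revs/day = 1440 / 88.7871 = 16.2186
Rounded: 16 revolutions per day

16 revolutions per day


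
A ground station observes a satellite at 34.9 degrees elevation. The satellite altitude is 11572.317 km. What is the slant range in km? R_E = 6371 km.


h = 11572.317 km, el = 34.9 deg
d = -R_E*sin(el) + sqrt((R_E*sin(el))^2 + 2*R_E*h + h^2)
d = -6371.0000*sin(0.6091199) + sqrt((6371.0000*0.5721459)^2 + 2*6371.0000*11572.317 + 11572.317^2)
d = 13520.5232 km

13520.5232 km


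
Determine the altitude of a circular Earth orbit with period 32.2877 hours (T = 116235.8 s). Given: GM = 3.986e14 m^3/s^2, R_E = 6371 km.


T = 116235.8 s
r = (mu*T^2/(4*pi^2))^(1/3) = (3.986e14 * 116235.8^2 / (4*pi^2))^(1/3)
r = 5.1477699e+07 m = 51477.6989 km
alt = r - R_E = 51477.6989 - 6371 = 45106.6989 km

45106.6989 km


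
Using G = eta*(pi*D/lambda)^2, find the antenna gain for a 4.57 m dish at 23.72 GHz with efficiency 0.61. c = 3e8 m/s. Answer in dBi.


lambda = c/f = 3e8 / 2.372e+10 = 0.01264755 m
G = eta*(pi*D/lambda)^2 = 0.61*(pi*4.57/0.01264755)^2
G = 786047.5900 (linear)
G = 10*log10(786047.5900) = 58.9545 dBi

58.9545 dBi


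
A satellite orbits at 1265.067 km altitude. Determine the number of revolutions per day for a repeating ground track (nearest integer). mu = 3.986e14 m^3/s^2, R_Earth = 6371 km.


r = 7.636067e+06 m
T = 2*pi*sqrt(r^3/mu) = 6640.7299 s = 110.6788 min
revs/day = 1440 / 110.6788 = 13.0106
Rounded: 13 revolutions per day

13 revolutions per day


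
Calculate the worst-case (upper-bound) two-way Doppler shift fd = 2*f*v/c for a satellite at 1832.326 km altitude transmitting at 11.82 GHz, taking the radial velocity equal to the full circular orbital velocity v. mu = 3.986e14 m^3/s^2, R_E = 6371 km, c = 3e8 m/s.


r = 8.203326e+06 m
v = sqrt(mu/r) = 6970.6562 m/s (worst-case radial velocity)
f = 11.82 GHz = 1.182e+10 Hz
fd = 2*f*v/c = 2*1.182e+10*6970.6562/3.0e+08
fd = 549287.7065 Hz

549287.7065 Hz


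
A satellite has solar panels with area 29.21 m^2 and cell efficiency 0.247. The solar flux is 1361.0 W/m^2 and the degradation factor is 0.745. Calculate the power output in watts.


P = area * eta * S * degradation
P = 29.21 * 0.247 * 1361.0 * 0.745
P = 7315.4814 W

7315.4814 W


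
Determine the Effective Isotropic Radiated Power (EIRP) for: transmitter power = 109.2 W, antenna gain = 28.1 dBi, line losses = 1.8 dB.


Pt = 109.2 W = 20.3822 dBW
EIRP = Pt_dBW + Gt - losses = 20.3822 + 28.1 - 1.8 = 46.6822 dBW

46.6822 dBW
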